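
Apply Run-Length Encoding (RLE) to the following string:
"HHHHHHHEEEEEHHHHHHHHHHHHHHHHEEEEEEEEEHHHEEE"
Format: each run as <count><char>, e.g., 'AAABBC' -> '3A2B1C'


Scanning runs left to right:
  i=0: run of 'H' x 7 -> '7H'
  i=7: run of 'E' x 5 -> '5E'
  i=12: run of 'H' x 16 -> '16H'
  i=28: run of 'E' x 9 -> '9E'
  i=37: run of 'H' x 3 -> '3H'
  i=40: run of 'E' x 3 -> '3E'

RLE = 7H5E16H9E3H3E


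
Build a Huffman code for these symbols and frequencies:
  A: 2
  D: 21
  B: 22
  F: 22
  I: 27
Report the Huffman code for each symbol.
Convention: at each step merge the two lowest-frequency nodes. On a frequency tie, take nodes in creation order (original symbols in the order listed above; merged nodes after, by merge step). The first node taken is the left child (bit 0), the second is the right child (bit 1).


Huffman tree construction:
Step 1: Merge A(2) + D(21) = 23
Step 2: Merge B(22) + F(22) = 44
Step 3: Merge (A+D)(23) + I(27) = 50
Step 4: Merge (B+F)(44) + ((A+D)+I)(50) = 94
Read each symbol's code off the tree from the root (left child = 0, right child = 1).

Codes:
  A: 100 (length 3)
  D: 101 (length 3)
  B: 00 (length 2)
  F: 01 (length 2)
  I: 11 (length 2)
Average code length: 211/94 = 2.2447 bits/symbol


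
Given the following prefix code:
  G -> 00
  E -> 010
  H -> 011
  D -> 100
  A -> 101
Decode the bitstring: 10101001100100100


Decoding step by step:
Bits 101 -> A
Bits 010 -> E
Bits 011 -> H
Bits 00 -> G
Bits 100 -> D
Bits 100 -> D


Decoded message: AEHGDD


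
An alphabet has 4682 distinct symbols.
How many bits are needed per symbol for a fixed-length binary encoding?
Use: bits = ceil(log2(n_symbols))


log2(4682) = 12.1929
Bracket: 2^12 = 4096 < 4682 <= 2^13 = 8192
So ceil(log2(4682)) = 13

bits = ceil(log2(4682)) = ceil(12.1929) = 13 bits


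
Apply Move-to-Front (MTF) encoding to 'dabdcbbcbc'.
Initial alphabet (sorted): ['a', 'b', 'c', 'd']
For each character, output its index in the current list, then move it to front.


MTF encoding:
'd': index 3 in ['a', 'b', 'c', 'd'] -> ['d', 'a', 'b', 'c']
'a': index 1 in ['d', 'a', 'b', 'c'] -> ['a', 'd', 'b', 'c']
'b': index 2 in ['a', 'd', 'b', 'c'] -> ['b', 'a', 'd', 'c']
'd': index 2 in ['b', 'a', 'd', 'c'] -> ['d', 'b', 'a', 'c']
'c': index 3 in ['d', 'b', 'a', 'c'] -> ['c', 'd', 'b', 'a']
'b': index 2 in ['c', 'd', 'b', 'a'] -> ['b', 'c', 'd', 'a']
'b': index 0 in ['b', 'c', 'd', 'a'] -> ['b', 'c', 'd', 'a']
'c': index 1 in ['b', 'c', 'd', 'a'] -> ['c', 'b', 'd', 'a']
'b': index 1 in ['c', 'b', 'd', 'a'] -> ['b', 'c', 'd', 'a']
'c': index 1 in ['b', 'c', 'd', 'a'] -> ['c', 'b', 'd', 'a']


Output: [3, 1, 2, 2, 3, 2, 0, 1, 1, 1]


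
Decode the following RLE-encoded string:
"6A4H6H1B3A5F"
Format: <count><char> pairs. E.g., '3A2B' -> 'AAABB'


Expanding each <count><char> pair:
  6A -> 'AAAAAA'
  4H -> 'HHHH'
  6H -> 'HHHHHH'
  1B -> 'B'
  3A -> 'AAA'
  5F -> 'FFFFF'

Decoded = AAAAAAHHHHHHHHHHBAAAFFFFF


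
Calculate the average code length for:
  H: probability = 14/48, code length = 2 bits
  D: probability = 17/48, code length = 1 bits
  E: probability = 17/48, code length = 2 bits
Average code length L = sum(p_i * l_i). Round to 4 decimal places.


Weighted contributions p_i * l_i:
  H: (14/48) * 2 = 28/48
  D: (17/48) * 1 = 17/48
  E: (17/48) * 2 = 34/48
Sum = (28 + 17 + 34)/48 = 79/48

L = 79/48 = 1.6458 bits/symbol


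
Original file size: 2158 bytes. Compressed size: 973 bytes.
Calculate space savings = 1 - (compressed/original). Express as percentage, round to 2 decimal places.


ratio = compressed/original = 973/2158 = 0.45088
savings = 1 - ratio = 1 - 0.45088 = 0.54912
as a percentage: 0.54912 * 100 = 54.91%

Space savings = 1 - 973/2158 = 54.91%


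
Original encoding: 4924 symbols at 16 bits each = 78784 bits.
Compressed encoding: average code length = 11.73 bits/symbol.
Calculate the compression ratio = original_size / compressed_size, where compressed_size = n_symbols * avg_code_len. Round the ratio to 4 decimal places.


original_size = n_symbols * orig_bits = 4924 * 16 = 78784 bits
compressed_size = n_symbols * avg_code_len = 4924 * 11.73 = 57758.52 bits
ratio = original_size / compressed_size = 78784 / 57758.52 = 1.364

Compression ratio = 1.364


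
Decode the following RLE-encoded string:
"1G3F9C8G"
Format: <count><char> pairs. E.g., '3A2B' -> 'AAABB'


Expanding each <count><char> pair:
  1G -> 'G'
  3F -> 'FFF'
  9C -> 'CCCCCCCCC'
  8G -> 'GGGGGGGG'

Decoded = GFFFCCCCCCCCCGGGGGGGG


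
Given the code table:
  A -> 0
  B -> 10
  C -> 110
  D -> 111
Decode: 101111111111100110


Decoding:
10 -> B
111 -> D
111 -> D
111 -> D
110 -> C
0 -> A
110 -> C


Result: BDDDCAC


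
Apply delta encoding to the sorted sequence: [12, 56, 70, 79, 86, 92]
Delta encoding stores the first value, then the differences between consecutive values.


First value: 12
Deltas:
  56 - 12 = 44
  70 - 56 = 14
  79 - 70 = 9
  86 - 79 = 7
  92 - 86 = 6


Delta encoded: [12, 44, 14, 9, 7, 6]


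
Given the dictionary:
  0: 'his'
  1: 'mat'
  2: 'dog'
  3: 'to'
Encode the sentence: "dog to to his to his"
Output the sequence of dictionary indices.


Look up each word in the dictionary:
  'dog' -> 2
  'to' -> 3
  'to' -> 3
  'his' -> 0
  'to' -> 3
  'his' -> 0

Encoded: [2, 3, 3, 0, 3, 0]


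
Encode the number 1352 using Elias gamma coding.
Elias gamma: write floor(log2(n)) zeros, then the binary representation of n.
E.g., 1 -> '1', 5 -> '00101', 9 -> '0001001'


num_bits = floor(log2(1352)) + 1 = 11
leading_zeros = num_bits - 1 = 10
binary(1352) = 10101001000

Elias gamma(1352) = '0000000000' + '10101001000' = 000000000010101001000 (21 bits)


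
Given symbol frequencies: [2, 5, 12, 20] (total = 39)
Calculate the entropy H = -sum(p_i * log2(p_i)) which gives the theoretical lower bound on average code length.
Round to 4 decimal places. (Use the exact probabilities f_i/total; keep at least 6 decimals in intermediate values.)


Per-symbol terms -p_i * log2(p_i) with p_i = f_i/39:
  p = 2/39 = 0.051282: log2(p) = -4.285402, -p*log2(p) = 0.219764
  p = 5/39 = 0.128205: log2(p) = -2.963474, -p*log2(p) = 0.379933
  p = 12/39 = 0.307692: log2(p) = -1.700440, -p*log2(p) = 0.523212
  p = 20/39 = 0.512821: log2(p) = -0.963474, -p*log2(p) = 0.494089
H = 0.219764 + 0.379933 + 0.523212 + 0.494089 = 1.616998

H = 1.617 bits/symbol


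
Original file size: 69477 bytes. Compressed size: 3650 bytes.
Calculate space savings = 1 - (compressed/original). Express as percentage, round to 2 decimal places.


ratio = compressed/original = 3650/69477 = 0.052535
savings = 1 - ratio = 1 - 0.052535 = 0.947465
as a percentage: 0.947465 * 100 = 94.75%

Space savings = 1 - 3650/69477 = 94.75%


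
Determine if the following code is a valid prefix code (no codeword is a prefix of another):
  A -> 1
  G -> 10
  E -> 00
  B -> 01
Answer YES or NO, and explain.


Checking each pair (does one codeword prefix another?):
  A='1' vs G='10': prefix -- VIOLATION

NO -- this is NOT a valid prefix code. A (1) is a prefix of G (10).


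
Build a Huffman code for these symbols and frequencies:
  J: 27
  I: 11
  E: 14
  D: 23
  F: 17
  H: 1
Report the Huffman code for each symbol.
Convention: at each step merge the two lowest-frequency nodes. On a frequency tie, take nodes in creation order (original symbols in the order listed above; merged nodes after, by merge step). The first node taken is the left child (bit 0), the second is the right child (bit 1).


Huffman tree construction:
Step 1: Merge H(1) + I(11) = 12
Step 2: Merge (H+I)(12) + E(14) = 26
Step 3: Merge F(17) + D(23) = 40
Step 4: Merge ((H+I)+E)(26) + J(27) = 53
Step 5: Merge (F+D)(40) + (((H+I)+E)+J)(53) = 93
Read each symbol's code off the tree from the root (left child = 0, right child = 1).

Codes:
  J: 11 (length 2)
  I: 1001 (length 4)
  E: 101 (length 3)
  D: 01 (length 2)
  F: 00 (length 2)
  H: 1000 (length 4)
Average code length: 224/93 = 2.4086 bits/symbol


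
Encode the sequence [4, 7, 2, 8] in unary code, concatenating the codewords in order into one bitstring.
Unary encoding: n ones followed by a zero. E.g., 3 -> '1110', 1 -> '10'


Encode each number as n ones followed by a terminating 0:
  4 -> 11110 (5 bits)
  7 -> 11111110 (8 bits)
  2 -> 110 (3 bits)
  8 -> 111111110 (9 bits)
Total length = 5 + 8 + 3 + 9 = 25 bits.

Unary([4, 7, 2, 8]) = 1111011111110110111111110 (25 bits)


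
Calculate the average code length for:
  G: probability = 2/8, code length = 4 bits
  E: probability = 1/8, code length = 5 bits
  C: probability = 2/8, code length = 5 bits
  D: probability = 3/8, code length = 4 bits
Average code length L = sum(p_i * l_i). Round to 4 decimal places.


Weighted contributions p_i * l_i:
  G: (2/8) * 4 = 8/8
  E: (1/8) * 5 = 5/8
  C: (2/8) * 5 = 10/8
  D: (3/8) * 4 = 12/8
Sum = (8 + 5 + 10 + 12)/8 = 35/8

L = 35/8 = 4.3750 bits/symbol


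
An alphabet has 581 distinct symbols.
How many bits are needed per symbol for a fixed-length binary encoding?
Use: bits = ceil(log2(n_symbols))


log2(581) = 9.1824
Bracket: 2^9 = 512 < 581 <= 2^10 = 1024
So ceil(log2(581)) = 10

bits = ceil(log2(581)) = ceil(9.1824) = 10 bits


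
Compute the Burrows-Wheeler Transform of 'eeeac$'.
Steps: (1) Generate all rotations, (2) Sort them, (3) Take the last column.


Rotations (sorted):
  0: $eeeac -> last char: c
  1: ac$eee -> last char: e
  2: c$eeea -> last char: a
  3: eac$ee -> last char: e
  4: eeac$e -> last char: e
  5: eeeac$ -> last char: $


BWT = ceaee$


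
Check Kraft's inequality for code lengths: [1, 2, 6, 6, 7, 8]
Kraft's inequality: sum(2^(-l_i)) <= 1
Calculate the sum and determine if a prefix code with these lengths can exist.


Sum = 2^(-1) + 2^(-2) + 2^(-6) + 2^(-6) + 2^(-7) + 2^(-8)
    = 0.5 + 0.25 + 0.015625 + 0.015625 + 0.0078125 + 0.00390625
    = 203/256 = 0.79296875
Since 0.79296875 <= 1, Kraft's inequality IS satisfied.
A prefix code with these lengths CAN exist.

Kraft sum = 0.79296875. Satisfied.


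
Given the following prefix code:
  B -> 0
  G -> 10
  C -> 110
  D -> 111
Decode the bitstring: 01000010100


Decoding step by step:
Bits 0 -> B
Bits 10 -> G
Bits 0 -> B
Bits 0 -> B
Bits 0 -> B
Bits 10 -> G
Bits 10 -> G
Bits 0 -> B


Decoded message: BGBBBGGB


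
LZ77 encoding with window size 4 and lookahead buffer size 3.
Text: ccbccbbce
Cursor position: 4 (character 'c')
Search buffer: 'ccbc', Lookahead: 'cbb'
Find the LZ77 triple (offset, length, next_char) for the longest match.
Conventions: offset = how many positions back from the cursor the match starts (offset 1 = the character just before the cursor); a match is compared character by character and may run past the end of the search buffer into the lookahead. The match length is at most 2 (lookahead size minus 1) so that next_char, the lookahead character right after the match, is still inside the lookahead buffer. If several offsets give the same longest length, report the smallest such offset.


Try each offset into the search buffer:
  offset=1 (pos 3, char 'c'): match length 1
  offset=2 (pos 2, char 'b'): match length 0
  offset=3 (pos 1, char 'c'): match length 2
  offset=4 (pos 0, char 'c'): match length 1
Longest match has length 2 at offset 3.
next_char = character at position 4 + 2 = 6 -> 'b'

Best match: offset=3, length=2 (matching 'cb' starting at position 1)
LZ77 triple: (3, 2, 'b')


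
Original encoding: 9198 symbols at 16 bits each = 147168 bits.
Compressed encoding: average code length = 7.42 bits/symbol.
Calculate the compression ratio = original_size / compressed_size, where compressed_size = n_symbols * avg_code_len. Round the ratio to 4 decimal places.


original_size = n_symbols * orig_bits = 9198 * 16 = 147168 bits
compressed_size = n_symbols * avg_code_len = 9198 * 7.42 = 68249.16 bits
ratio = original_size / compressed_size = 147168 / 68249.16 = 2.1563

Compression ratio = 2.1563


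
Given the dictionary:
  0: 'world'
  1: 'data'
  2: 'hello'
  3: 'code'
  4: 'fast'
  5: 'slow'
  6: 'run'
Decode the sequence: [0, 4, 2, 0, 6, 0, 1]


Look up each index in the dictionary:
  0 -> 'world'
  4 -> 'fast'
  2 -> 'hello'
  0 -> 'world'
  6 -> 'run'
  0 -> 'world'
  1 -> 'data'

Decoded: "world fast hello world run world data"


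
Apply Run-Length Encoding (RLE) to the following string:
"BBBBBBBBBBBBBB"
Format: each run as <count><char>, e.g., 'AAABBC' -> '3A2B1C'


Scanning runs left to right:
  i=0: run of 'B' x 14 -> '14B'

RLE = 14B


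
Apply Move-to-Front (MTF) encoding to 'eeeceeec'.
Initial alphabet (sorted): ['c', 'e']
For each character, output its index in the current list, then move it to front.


MTF encoding:
'e': index 1 in ['c', 'e'] -> ['e', 'c']
'e': index 0 in ['e', 'c'] -> ['e', 'c']
'e': index 0 in ['e', 'c'] -> ['e', 'c']
'c': index 1 in ['e', 'c'] -> ['c', 'e']
'e': index 1 in ['c', 'e'] -> ['e', 'c']
'e': index 0 in ['e', 'c'] -> ['e', 'c']
'e': index 0 in ['e', 'c'] -> ['e', 'c']
'c': index 1 in ['e', 'c'] -> ['c', 'e']


Output: [1, 0, 0, 1, 1, 0, 0, 1]


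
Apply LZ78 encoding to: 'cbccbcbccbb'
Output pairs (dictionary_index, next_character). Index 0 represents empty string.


LZ78 encoding steps:
Dictionary: {0: ''}
Step 1: w='' (idx 0), next='c' -> output (0, 'c'), add 'c' as idx 1
Step 2: w='' (idx 0), next='b' -> output (0, 'b'), add 'b' as idx 2
Step 3: w='c' (idx 1), next='c' -> output (1, 'c'), add 'cc' as idx 3
Step 4: w='b' (idx 2), next='c' -> output (2, 'c'), add 'bc' as idx 4
Step 5: w='bc' (idx 4), next='c' -> output (4, 'c'), add 'bcc' as idx 5
Step 6: w='b' (idx 2), next='b' -> output (2, 'b'), add 'bb' as idx 6


Encoded: [(0, 'c'), (0, 'b'), (1, 'c'), (2, 'c'), (4, 'c'), (2, 'b')]


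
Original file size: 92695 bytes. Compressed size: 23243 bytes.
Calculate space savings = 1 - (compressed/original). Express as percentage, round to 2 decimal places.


ratio = compressed/original = 23243/92695 = 0.250747
savings = 1 - ratio = 1 - 0.250747 = 0.749253
as a percentage: 0.749253 * 100 = 74.93%

Space savings = 1 - 23243/92695 = 74.93%


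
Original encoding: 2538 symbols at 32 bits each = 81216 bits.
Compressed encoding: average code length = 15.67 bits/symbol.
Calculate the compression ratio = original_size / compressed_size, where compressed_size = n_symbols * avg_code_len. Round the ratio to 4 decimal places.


original_size = n_symbols * orig_bits = 2538 * 32 = 81216 bits
compressed_size = n_symbols * avg_code_len = 2538 * 15.67 = 39770.46 bits
ratio = original_size / compressed_size = 81216 / 39770.46 = 2.0421

Compression ratio = 2.0421


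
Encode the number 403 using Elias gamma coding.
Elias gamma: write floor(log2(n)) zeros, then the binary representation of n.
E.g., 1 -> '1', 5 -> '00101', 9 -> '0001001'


num_bits = floor(log2(403)) + 1 = 9
leading_zeros = num_bits - 1 = 8
binary(403) = 110010011

Elias gamma(403) = '00000000' + '110010011' = 00000000110010011 (17 bits)


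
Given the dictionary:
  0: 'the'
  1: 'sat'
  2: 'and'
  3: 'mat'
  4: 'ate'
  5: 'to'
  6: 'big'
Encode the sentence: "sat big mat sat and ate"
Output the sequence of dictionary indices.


Look up each word in the dictionary:
  'sat' -> 1
  'big' -> 6
  'mat' -> 3
  'sat' -> 1
  'and' -> 2
  'ate' -> 4

Encoded: [1, 6, 3, 1, 2, 4]


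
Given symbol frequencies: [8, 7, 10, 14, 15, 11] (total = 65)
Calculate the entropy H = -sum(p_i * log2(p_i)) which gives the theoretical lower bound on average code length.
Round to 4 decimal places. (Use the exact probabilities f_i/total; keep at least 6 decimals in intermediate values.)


Per-symbol terms -p_i * log2(p_i) with p_i = f_i/65:
  p = 8/65 = 0.123077: log2(p) = -3.022368, -p*log2(p) = 0.371984
  p = 7/65 = 0.107692: log2(p) = -3.215013, -p*log2(p) = 0.346232
  p = 10/65 = 0.153846: log2(p) = -2.700440, -p*log2(p) = 0.415452
  p = 14/65 = 0.215385: log2(p) = -2.215013, -p*log2(p) = 0.477080
  p = 15/65 = 0.230769: log2(p) = -2.115477, -p*log2(p) = 0.488187
  p = 11/65 = 0.169231: log2(p) = -2.562936, -p*log2(p) = 0.433728
H = 0.371984 + 0.346232 + 0.415452 + 0.477080 + 0.488187 + 0.433728 = 2.532663

H = 2.5327 bits/symbol


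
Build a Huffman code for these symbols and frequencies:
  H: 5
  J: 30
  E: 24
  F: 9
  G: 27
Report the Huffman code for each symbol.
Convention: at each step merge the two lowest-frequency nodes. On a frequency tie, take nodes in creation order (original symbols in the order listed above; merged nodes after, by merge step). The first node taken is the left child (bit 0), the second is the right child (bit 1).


Huffman tree construction:
Step 1: Merge H(5) + F(9) = 14
Step 2: Merge (H+F)(14) + E(24) = 38
Step 3: Merge G(27) + J(30) = 57
Step 4: Merge ((H+F)+E)(38) + (G+J)(57) = 95
Read each symbol's code off the tree from the root (left child = 0, right child = 1).

Codes:
  H: 000 (length 3)
  J: 11 (length 2)
  E: 01 (length 2)
  F: 001 (length 3)
  G: 10 (length 2)
Average code length: 204/95 = 2.1474 bits/symbol


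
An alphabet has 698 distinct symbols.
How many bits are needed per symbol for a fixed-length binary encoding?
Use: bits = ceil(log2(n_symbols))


log2(698) = 9.4471
Bracket: 2^9 = 512 < 698 <= 2^10 = 1024
So ceil(log2(698)) = 10

bits = ceil(log2(698)) = ceil(9.4471) = 10 bits


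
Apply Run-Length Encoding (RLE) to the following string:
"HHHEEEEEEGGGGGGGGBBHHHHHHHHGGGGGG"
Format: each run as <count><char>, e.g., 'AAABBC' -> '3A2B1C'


Scanning runs left to right:
  i=0: run of 'H' x 3 -> '3H'
  i=3: run of 'E' x 6 -> '6E'
  i=9: run of 'G' x 8 -> '8G'
  i=17: run of 'B' x 2 -> '2B'
  i=19: run of 'H' x 8 -> '8H'
  i=27: run of 'G' x 6 -> '6G'

RLE = 3H6E8G2B8H6G


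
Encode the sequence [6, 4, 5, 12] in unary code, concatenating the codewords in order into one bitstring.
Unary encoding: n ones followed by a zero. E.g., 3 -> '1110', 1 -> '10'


Encode each number as n ones followed by a terminating 0:
  6 -> 1111110 (7 bits)
  4 -> 11110 (5 bits)
  5 -> 111110 (6 bits)
  12 -> 1111111111110 (13 bits)
Total length = 7 + 5 + 6 + 13 = 31 bits.

Unary([6, 4, 5, 12]) = 1111110111101111101111111111110 (31 bits)


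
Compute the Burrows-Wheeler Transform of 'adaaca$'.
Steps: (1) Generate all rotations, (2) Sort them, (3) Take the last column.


Rotations (sorted):
  0: $adaaca -> last char: a
  1: a$adaac -> last char: c
  2: aaca$ad -> last char: d
  3: aca$ada -> last char: a
  4: adaaca$ -> last char: $
  5: ca$adaa -> last char: a
  6: daaca$a -> last char: a


BWT = acda$aa


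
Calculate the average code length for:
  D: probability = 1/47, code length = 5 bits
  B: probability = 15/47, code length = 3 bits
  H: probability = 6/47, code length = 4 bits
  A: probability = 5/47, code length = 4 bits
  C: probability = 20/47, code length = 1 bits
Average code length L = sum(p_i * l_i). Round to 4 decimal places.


Weighted contributions p_i * l_i:
  D: (1/47) * 5 = 5/47
  B: (15/47) * 3 = 45/47
  H: (6/47) * 4 = 24/47
  A: (5/47) * 4 = 20/47
  C: (20/47) * 1 = 20/47
Sum = (5 + 45 + 24 + 20 + 20)/47 = 114/47

L = 114/47 = 2.4255 bits/symbol


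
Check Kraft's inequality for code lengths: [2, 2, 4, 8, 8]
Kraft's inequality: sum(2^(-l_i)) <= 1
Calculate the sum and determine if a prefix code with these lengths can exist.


Sum = 2^(-2) + 2^(-2) + 2^(-4) + 2^(-8) + 2^(-8)
    = 0.25 + 0.25 + 0.0625 + 0.00390625 + 0.00390625
    = 146/256 = 0.5703125
Since 0.5703125 <= 1, Kraft's inequality IS satisfied.
A prefix code with these lengths CAN exist.

Kraft sum = 0.5703125. Satisfied.


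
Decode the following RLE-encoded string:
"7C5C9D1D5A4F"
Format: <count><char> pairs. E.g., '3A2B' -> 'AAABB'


Expanding each <count><char> pair:
  7C -> 'CCCCCCC'
  5C -> 'CCCCC'
  9D -> 'DDDDDDDDD'
  1D -> 'D'
  5A -> 'AAAAA'
  4F -> 'FFFF'

Decoded = CCCCCCCCCCCCDDDDDDDDDDAAAAAFFFF


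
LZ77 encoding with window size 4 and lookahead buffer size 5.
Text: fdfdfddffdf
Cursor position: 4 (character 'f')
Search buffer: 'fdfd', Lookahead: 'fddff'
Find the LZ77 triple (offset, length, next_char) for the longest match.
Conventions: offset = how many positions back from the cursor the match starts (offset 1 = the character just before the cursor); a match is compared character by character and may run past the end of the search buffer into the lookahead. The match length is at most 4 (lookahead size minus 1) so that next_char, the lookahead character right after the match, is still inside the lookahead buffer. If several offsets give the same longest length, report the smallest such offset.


Try each offset into the search buffer:
  offset=1 (pos 3, char 'd'): match length 0
  offset=2 (pos 2, char 'f'): match length 2
  offset=3 (pos 1, char 'd'): match length 0
  offset=4 (pos 0, char 'f'): match length 2
Longest match has length 2, found at offsets 2, 4; take the smallest, offset 2.
next_char = character at position 4 + 2 = 6 -> 'd'

Best match: offset=2, length=2 (matching 'fd' starting at position 2)
LZ77 triple: (2, 2, 'd')


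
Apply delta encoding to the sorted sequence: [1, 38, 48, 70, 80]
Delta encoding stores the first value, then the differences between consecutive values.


First value: 1
Deltas:
  38 - 1 = 37
  48 - 38 = 10
  70 - 48 = 22
  80 - 70 = 10


Delta encoded: [1, 37, 10, 22, 10]


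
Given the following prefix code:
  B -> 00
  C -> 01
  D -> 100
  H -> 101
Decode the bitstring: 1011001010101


Decoding step by step:
Bits 101 -> H
Bits 100 -> D
Bits 101 -> H
Bits 01 -> C
Bits 01 -> C


Decoded message: HDHCC


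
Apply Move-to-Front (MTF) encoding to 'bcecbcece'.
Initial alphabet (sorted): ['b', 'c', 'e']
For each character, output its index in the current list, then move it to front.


MTF encoding:
'b': index 0 in ['b', 'c', 'e'] -> ['b', 'c', 'e']
'c': index 1 in ['b', 'c', 'e'] -> ['c', 'b', 'e']
'e': index 2 in ['c', 'b', 'e'] -> ['e', 'c', 'b']
'c': index 1 in ['e', 'c', 'b'] -> ['c', 'e', 'b']
'b': index 2 in ['c', 'e', 'b'] -> ['b', 'c', 'e']
'c': index 1 in ['b', 'c', 'e'] -> ['c', 'b', 'e']
'e': index 2 in ['c', 'b', 'e'] -> ['e', 'c', 'b']
'c': index 1 in ['e', 'c', 'b'] -> ['c', 'e', 'b']
'e': index 1 in ['c', 'e', 'b'] -> ['e', 'c', 'b']


Output: [0, 1, 2, 1, 2, 1, 2, 1, 1]


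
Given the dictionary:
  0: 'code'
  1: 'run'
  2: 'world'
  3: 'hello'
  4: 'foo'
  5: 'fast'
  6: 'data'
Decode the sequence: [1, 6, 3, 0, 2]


Look up each index in the dictionary:
  1 -> 'run'
  6 -> 'data'
  3 -> 'hello'
  0 -> 'code'
  2 -> 'world'

Decoded: "run data hello code world"


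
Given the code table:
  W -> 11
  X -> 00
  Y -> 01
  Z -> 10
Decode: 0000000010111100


Decoding:
00 -> X
00 -> X
00 -> X
00 -> X
10 -> Z
11 -> W
11 -> W
00 -> X


Result: XXXXZWWX


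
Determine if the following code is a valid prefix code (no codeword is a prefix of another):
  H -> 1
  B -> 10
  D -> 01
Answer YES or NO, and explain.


Checking each pair (does one codeword prefix another?):
  H='1' vs B='10': prefix -- VIOLATION

NO -- this is NOT a valid prefix code. H (1) is a prefix of B (10).


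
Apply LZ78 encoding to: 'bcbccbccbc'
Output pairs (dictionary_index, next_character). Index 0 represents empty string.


LZ78 encoding steps:
Dictionary: {0: ''}
Step 1: w='' (idx 0), next='b' -> output (0, 'b'), add 'b' as idx 1
Step 2: w='' (idx 0), next='c' -> output (0, 'c'), add 'c' as idx 2
Step 3: w='b' (idx 1), next='c' -> output (1, 'c'), add 'bc' as idx 3
Step 4: w='c' (idx 2), next='b' -> output (2, 'b'), add 'cb' as idx 4
Step 5: w='c' (idx 2), next='c' -> output (2, 'c'), add 'cc' as idx 5
Step 6: w='bc' (idx 3), end of input -> output (3, '')


Encoded: [(0, 'b'), (0, 'c'), (1, 'c'), (2, 'b'), (2, 'c'), (3, '')]


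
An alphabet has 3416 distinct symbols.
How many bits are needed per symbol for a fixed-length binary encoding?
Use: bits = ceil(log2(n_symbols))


log2(3416) = 11.7381
Bracket: 2^11 = 2048 < 3416 <= 2^12 = 4096
So ceil(log2(3416)) = 12

bits = ceil(log2(3416)) = ceil(11.7381) = 12 bits


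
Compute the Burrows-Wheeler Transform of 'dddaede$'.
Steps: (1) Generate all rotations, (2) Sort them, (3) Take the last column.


Rotations (sorted):
  0: $dddaede -> last char: e
  1: aede$ddd -> last char: d
  2: daede$dd -> last char: d
  3: ddaede$d -> last char: d
  4: dddaede$ -> last char: $
  5: de$dddae -> last char: e
  6: e$dddaed -> last char: d
  7: ede$ddda -> last char: a


BWT = eddd$eda


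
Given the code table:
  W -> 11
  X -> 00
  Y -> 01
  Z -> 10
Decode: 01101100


Decoding:
01 -> Y
10 -> Z
11 -> W
00 -> X


Result: YZWX


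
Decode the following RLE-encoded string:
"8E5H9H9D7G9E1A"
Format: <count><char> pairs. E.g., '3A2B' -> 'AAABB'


Expanding each <count><char> pair:
  8E -> 'EEEEEEEE'
  5H -> 'HHHHH'
  9H -> 'HHHHHHHHH'
  9D -> 'DDDDDDDDD'
  7G -> 'GGGGGGG'
  9E -> 'EEEEEEEEE'
  1A -> 'A'

Decoded = EEEEEEEEHHHHHHHHHHHHHHDDDDDDDDDGGGGGGGEEEEEEEEEA


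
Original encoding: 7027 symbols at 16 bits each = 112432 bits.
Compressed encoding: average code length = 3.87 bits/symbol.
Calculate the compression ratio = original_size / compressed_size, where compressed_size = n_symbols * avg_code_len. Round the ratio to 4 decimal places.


original_size = n_symbols * orig_bits = 7027 * 16 = 112432 bits
compressed_size = n_symbols * avg_code_len = 7027 * 3.87 = 27194.49 bits
ratio = original_size / compressed_size = 112432 / 27194.49 = 4.1344

Compression ratio = 4.1344


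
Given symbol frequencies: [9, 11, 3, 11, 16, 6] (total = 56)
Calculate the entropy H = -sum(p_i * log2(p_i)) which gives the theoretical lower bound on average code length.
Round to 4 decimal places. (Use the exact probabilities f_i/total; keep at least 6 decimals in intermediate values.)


Per-symbol terms -p_i * log2(p_i) with p_i = f_i/56:
  p = 9/56 = 0.160714: log2(p) = -2.637430, -p*log2(p) = 0.423873
  p = 11/56 = 0.196429: log2(p) = -2.347923, -p*log2(p) = 0.461199
  p = 3/56 = 0.053571: log2(p) = -4.222392, -p*log2(p) = 0.226200
  p = 11/56 = 0.196429: log2(p) = -2.347923, -p*log2(p) = 0.461199
  p = 16/56 = 0.285714: log2(p) = -1.807355, -p*log2(p) = 0.516387
  p = 6/56 = 0.107143: log2(p) = -3.222392, -p*log2(p) = 0.345256
H = 0.423873 + 0.461199 + 0.226200 + 0.461199 + 0.516387 + 0.345256 = 2.434114

H = 2.4341 bits/symbol


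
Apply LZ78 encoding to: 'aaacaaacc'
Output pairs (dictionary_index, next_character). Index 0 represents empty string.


LZ78 encoding steps:
Dictionary: {0: ''}
Step 1: w='' (idx 0), next='a' -> output (0, 'a'), add 'a' as idx 1
Step 2: w='a' (idx 1), next='a' -> output (1, 'a'), add 'aa' as idx 2
Step 3: w='' (idx 0), next='c' -> output (0, 'c'), add 'c' as idx 3
Step 4: w='aa' (idx 2), next='a' -> output (2, 'a'), add 'aaa' as idx 4
Step 5: w='c' (idx 3), next='c' -> output (3, 'c'), add 'cc' as idx 5


Encoded: [(0, 'a'), (1, 'a'), (0, 'c'), (2, 'a'), (3, 'c')]


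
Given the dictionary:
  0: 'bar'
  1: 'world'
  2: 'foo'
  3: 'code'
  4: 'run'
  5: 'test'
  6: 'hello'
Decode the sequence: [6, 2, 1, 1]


Look up each index in the dictionary:
  6 -> 'hello'
  2 -> 'foo'
  1 -> 'world'
  1 -> 'world'

Decoded: "hello foo world world"


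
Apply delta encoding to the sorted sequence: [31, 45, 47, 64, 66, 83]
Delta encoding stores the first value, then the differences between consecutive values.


First value: 31
Deltas:
  45 - 31 = 14
  47 - 45 = 2
  64 - 47 = 17
  66 - 64 = 2
  83 - 66 = 17


Delta encoded: [31, 14, 2, 17, 2, 17]


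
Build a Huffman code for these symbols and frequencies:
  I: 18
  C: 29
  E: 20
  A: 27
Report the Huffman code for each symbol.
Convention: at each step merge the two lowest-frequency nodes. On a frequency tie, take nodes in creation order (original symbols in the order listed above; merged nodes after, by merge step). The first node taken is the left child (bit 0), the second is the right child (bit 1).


Huffman tree construction:
Step 1: Merge I(18) + E(20) = 38
Step 2: Merge A(27) + C(29) = 56
Step 3: Merge (I+E)(38) + (A+C)(56) = 94
Read each symbol's code off the tree from the root (left child = 0, right child = 1).

Codes:
  I: 00 (length 2)
  C: 11 (length 2)
  E: 01 (length 2)
  A: 10 (length 2)
Average code length: 188/94 = 2.0000 bits/symbol


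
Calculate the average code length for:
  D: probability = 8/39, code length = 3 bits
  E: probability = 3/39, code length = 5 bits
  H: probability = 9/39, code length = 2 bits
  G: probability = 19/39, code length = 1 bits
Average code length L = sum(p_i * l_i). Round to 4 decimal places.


Weighted contributions p_i * l_i:
  D: (8/39) * 3 = 24/39
  E: (3/39) * 5 = 15/39
  H: (9/39) * 2 = 18/39
  G: (19/39) * 1 = 19/39
Sum = (24 + 15 + 18 + 19)/39 = 76/39

L = 76/39 = 1.9487 bits/symbol


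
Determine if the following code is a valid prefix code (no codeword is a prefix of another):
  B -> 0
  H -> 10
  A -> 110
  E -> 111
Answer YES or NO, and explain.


Checking each pair (does one codeword prefix another?):
  B='0' vs H='10': no prefix
  B='0' vs A='110': no prefix
  B='0' vs E='111': no prefix
  H='10' vs B='0': no prefix
  H='10' vs A='110': no prefix
  H='10' vs E='111': no prefix
  A='110' vs B='0': no prefix
  A='110' vs H='10': no prefix
  A='110' vs E='111': no prefix
  E='111' vs B='0': no prefix
  E='111' vs H='10': no prefix
  E='111' vs A='110': no prefix
No violation found over all pairs.

YES -- this is a valid prefix code. No codeword is a prefix of any other codeword.


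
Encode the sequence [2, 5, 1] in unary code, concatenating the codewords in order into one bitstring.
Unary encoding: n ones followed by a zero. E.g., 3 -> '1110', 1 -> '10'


Encode each number as n ones followed by a terminating 0:
  2 -> 110 (3 bits)
  5 -> 111110 (6 bits)
  1 -> 10 (2 bits)
Total length = 3 + 6 + 2 = 11 bits.

Unary([2, 5, 1]) = 11011111010 (11 bits)


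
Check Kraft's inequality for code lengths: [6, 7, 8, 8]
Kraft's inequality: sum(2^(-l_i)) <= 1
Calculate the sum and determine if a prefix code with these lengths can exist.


Sum = 2^(-6) + 2^(-7) + 2^(-8) + 2^(-8)
    = 0.015625 + 0.0078125 + 0.00390625 + 0.00390625
    = 8/256 = 0.03125
Since 0.03125 <= 1, Kraft's inequality IS satisfied.
A prefix code with these lengths CAN exist.

Kraft sum = 0.03125. Satisfied.


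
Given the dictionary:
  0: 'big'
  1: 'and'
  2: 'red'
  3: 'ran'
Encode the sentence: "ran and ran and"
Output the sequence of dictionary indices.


Look up each word in the dictionary:
  'ran' -> 3
  'and' -> 1
  'ran' -> 3
  'and' -> 1

Encoded: [3, 1, 3, 1]


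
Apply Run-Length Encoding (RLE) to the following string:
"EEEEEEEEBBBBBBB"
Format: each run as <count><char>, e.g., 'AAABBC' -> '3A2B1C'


Scanning runs left to right:
  i=0: run of 'E' x 8 -> '8E'
  i=8: run of 'B' x 7 -> '7B'

RLE = 8E7B


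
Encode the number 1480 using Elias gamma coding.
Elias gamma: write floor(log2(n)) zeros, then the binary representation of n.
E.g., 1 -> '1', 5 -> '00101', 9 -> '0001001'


num_bits = floor(log2(1480)) + 1 = 11
leading_zeros = num_bits - 1 = 10
binary(1480) = 10111001000

Elias gamma(1480) = '0000000000' + '10111001000' = 000000000010111001000 (21 bits)


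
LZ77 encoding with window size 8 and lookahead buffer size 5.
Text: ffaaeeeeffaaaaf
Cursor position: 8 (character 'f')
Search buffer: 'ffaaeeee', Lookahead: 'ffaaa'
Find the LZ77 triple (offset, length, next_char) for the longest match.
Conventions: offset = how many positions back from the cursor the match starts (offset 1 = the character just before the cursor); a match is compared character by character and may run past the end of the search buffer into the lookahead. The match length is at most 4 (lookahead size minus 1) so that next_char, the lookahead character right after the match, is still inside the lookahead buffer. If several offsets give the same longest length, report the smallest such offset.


Try each offset into the search buffer:
  offset=1 (pos 7, char 'e'): match length 0
  offset=2 (pos 6, char 'e'): match length 0
  offset=3 (pos 5, char 'e'): match length 0
  offset=4 (pos 4, char 'e'): match length 0
  offset=5 (pos 3, char 'a'): match length 0
  offset=6 (pos 2, char 'a'): match length 0
  offset=7 (pos 1, char 'f'): match length 1
  offset=8 (pos 0, char 'f'): match length 4
Longest match has length 4 at offset 8.
next_char = character at position 8 + 4 = 12 -> 'a'

Best match: offset=8, length=4 (matching 'ffaa' starting at position 0)
LZ77 triple: (8, 4, 'a')


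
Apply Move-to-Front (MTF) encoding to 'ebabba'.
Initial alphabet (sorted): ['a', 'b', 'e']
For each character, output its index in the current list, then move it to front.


MTF encoding:
'e': index 2 in ['a', 'b', 'e'] -> ['e', 'a', 'b']
'b': index 2 in ['e', 'a', 'b'] -> ['b', 'e', 'a']
'a': index 2 in ['b', 'e', 'a'] -> ['a', 'b', 'e']
'b': index 1 in ['a', 'b', 'e'] -> ['b', 'a', 'e']
'b': index 0 in ['b', 'a', 'e'] -> ['b', 'a', 'e']
'a': index 1 in ['b', 'a', 'e'] -> ['a', 'b', 'e']


Output: [2, 2, 2, 1, 0, 1]


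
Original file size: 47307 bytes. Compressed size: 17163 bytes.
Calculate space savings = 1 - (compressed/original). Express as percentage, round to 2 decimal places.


ratio = compressed/original = 17163/47307 = 0.3628
savings = 1 - ratio = 1 - 0.3628 = 0.6372
as a percentage: 0.6372 * 100 = 63.72%

Space savings = 1 - 17163/47307 = 63.72%


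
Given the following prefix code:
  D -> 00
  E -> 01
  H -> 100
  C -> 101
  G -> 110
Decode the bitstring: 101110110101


Decoding step by step:
Bits 101 -> C
Bits 110 -> G
Bits 110 -> G
Bits 101 -> C


Decoded message: CGGC


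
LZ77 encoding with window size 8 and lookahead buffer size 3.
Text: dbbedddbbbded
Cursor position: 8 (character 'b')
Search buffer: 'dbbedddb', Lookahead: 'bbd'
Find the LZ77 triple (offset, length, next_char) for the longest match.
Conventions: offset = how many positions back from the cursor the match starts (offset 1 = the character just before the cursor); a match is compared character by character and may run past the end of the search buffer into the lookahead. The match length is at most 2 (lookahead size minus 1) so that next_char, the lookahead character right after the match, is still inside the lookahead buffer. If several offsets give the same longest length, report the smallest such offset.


Try each offset into the search buffer:
  offset=1 (pos 7, char 'b'): match length 2
  offset=2 (pos 6, char 'd'): match length 0
  offset=3 (pos 5, char 'd'): match length 0
  offset=4 (pos 4, char 'd'): match length 0
  offset=5 (pos 3, char 'e'): match length 0
  offset=6 (pos 2, char 'b'): match length 1
  offset=7 (pos 1, char 'b'): match length 2
  offset=8 (pos 0, char 'd'): match length 0
Longest match has length 2, found at offsets 1, 7; take the smallest, offset 1.
next_char = character at position 8 + 2 = 10 -> 'd'

Best match: offset=1, length=2 (matching 'bb' starting at position 7)
LZ77 triple: (1, 2, 'd')


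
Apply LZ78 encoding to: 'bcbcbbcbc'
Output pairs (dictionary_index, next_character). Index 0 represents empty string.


LZ78 encoding steps:
Dictionary: {0: ''}
Step 1: w='' (idx 0), next='b' -> output (0, 'b'), add 'b' as idx 1
Step 2: w='' (idx 0), next='c' -> output (0, 'c'), add 'c' as idx 2
Step 3: w='b' (idx 1), next='c' -> output (1, 'c'), add 'bc' as idx 3
Step 4: w='b' (idx 1), next='b' -> output (1, 'b'), add 'bb' as idx 4
Step 5: w='c' (idx 2), next='b' -> output (2, 'b'), add 'cb' as idx 5
Step 6: w='c' (idx 2), end of input -> output (2, '')


Encoded: [(0, 'b'), (0, 'c'), (1, 'c'), (1, 'b'), (2, 'b'), (2, '')]


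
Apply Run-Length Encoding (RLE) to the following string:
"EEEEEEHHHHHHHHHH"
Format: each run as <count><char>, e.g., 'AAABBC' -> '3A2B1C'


Scanning runs left to right:
  i=0: run of 'E' x 6 -> '6E'
  i=6: run of 'H' x 10 -> '10H'

RLE = 6E10H


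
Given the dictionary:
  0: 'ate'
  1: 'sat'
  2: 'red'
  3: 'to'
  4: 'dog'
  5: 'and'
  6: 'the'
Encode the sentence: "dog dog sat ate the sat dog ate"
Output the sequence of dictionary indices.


Look up each word in the dictionary:
  'dog' -> 4
  'dog' -> 4
  'sat' -> 1
  'ate' -> 0
  'the' -> 6
  'sat' -> 1
  'dog' -> 4
  'ate' -> 0

Encoded: [4, 4, 1, 0, 6, 1, 4, 0]


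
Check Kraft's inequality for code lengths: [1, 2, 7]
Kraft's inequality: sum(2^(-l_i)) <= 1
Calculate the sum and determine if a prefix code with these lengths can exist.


Sum = 2^(-1) + 2^(-2) + 2^(-7)
    = 0.5 + 0.25 + 0.0078125
    = 97/128 = 0.7578125
Since 0.7578125 <= 1, Kraft's inequality IS satisfied.
A prefix code with these lengths CAN exist.

Kraft sum = 0.7578125. Satisfied.


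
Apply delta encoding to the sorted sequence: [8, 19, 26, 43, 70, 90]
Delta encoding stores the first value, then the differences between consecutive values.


First value: 8
Deltas:
  19 - 8 = 11
  26 - 19 = 7
  43 - 26 = 17
  70 - 43 = 27
  90 - 70 = 20


Delta encoded: [8, 11, 7, 17, 27, 20]


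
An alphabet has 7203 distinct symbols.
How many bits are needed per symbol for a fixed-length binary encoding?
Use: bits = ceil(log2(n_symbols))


log2(7203) = 12.8144
Bracket: 2^12 = 4096 < 7203 <= 2^13 = 8192
So ceil(log2(7203)) = 13

bits = ceil(log2(7203)) = ceil(12.8144) = 13 bits


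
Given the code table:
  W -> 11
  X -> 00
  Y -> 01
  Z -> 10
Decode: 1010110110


Decoding:
10 -> Z
10 -> Z
11 -> W
01 -> Y
10 -> Z


Result: ZZWYZ


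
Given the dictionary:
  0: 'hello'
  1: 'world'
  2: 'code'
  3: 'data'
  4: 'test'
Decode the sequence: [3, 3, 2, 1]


Look up each index in the dictionary:
  3 -> 'data'
  3 -> 'data'
  2 -> 'code'
  1 -> 'world'

Decoded: "data data code world"


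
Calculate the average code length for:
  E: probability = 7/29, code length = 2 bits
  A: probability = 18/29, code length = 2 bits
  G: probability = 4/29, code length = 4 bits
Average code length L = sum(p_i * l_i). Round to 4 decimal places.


Weighted contributions p_i * l_i:
  E: (7/29) * 2 = 14/29
  A: (18/29) * 2 = 36/29
  G: (4/29) * 4 = 16/29
Sum = (14 + 36 + 16)/29 = 66/29

L = 66/29 = 2.2759 bits/symbol


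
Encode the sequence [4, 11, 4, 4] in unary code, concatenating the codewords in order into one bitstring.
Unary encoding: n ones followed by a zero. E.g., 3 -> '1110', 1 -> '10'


Encode each number as n ones followed by a terminating 0:
  4 -> 11110 (5 bits)
  11 -> 111111111110 (12 bits)
  4 -> 11110 (5 bits)
  4 -> 11110 (5 bits)
Total length = 5 + 12 + 5 + 5 = 27 bits.

Unary([4, 11, 4, 4]) = 111101111111111101111011110 (27 bits)


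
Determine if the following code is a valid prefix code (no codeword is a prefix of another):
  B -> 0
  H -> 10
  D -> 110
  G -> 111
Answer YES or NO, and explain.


Checking each pair (does one codeword prefix another?):
  B='0' vs H='10': no prefix
  B='0' vs D='110': no prefix
  B='0' vs G='111': no prefix
  H='10' vs B='0': no prefix
  H='10' vs D='110': no prefix
  H='10' vs G='111': no prefix
  D='110' vs B='0': no prefix
  D='110' vs H='10': no prefix
  D='110' vs G='111': no prefix
  G='111' vs B='0': no prefix
  G='111' vs H='10': no prefix
  G='111' vs D='110': no prefix
No violation found over all pairs.

YES -- this is a valid prefix code. No codeword is a prefix of any other codeword.


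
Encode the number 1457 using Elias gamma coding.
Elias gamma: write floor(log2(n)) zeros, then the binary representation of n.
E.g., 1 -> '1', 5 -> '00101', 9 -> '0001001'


num_bits = floor(log2(1457)) + 1 = 11
leading_zeros = num_bits - 1 = 10
binary(1457) = 10110110001

Elias gamma(1457) = '0000000000' + '10110110001' = 000000000010110110001 (21 bits)


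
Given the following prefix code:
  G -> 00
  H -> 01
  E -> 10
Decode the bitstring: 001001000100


Decoding step by step:
Bits 00 -> G
Bits 10 -> E
Bits 01 -> H
Bits 00 -> G
Bits 01 -> H
Bits 00 -> G


Decoded message: GEHGHG


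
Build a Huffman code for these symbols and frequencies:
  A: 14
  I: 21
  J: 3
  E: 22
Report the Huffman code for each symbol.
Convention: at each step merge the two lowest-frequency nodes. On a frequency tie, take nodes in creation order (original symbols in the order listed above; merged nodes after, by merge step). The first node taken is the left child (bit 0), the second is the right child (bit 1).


Huffman tree construction:
Step 1: Merge J(3) + A(14) = 17
Step 2: Merge (J+A)(17) + I(21) = 38
Step 3: Merge E(22) + ((J+A)+I)(38) = 60
Read each symbol's code off the tree from the root (left child = 0, right child = 1).

Codes:
  A: 101 (length 3)
  I: 11 (length 2)
  J: 100 (length 3)
  E: 0 (length 1)
Average code length: 115/60 = 1.9167 bits/symbol
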